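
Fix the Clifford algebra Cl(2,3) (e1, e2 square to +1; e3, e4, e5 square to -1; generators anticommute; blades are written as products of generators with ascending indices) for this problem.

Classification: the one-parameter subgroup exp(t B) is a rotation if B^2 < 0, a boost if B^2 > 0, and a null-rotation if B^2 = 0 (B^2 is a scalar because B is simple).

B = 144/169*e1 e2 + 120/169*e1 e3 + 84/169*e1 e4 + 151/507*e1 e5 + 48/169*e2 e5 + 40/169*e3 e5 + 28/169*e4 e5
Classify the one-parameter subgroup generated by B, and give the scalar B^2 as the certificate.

B^2 term by term: the squares give (144/169)^2*(e1 e2)^2 + (120/169)^2*(e1 e3)^2 + (84/169)^2*(e1 e4)^2 + (151/507)^2*(e1 e5)^2 + (48/169)^2*(e2 e5)^2 + (40/169)^2*(e3 e5)^2 + (28/169)^2*(e4 e5)^2 = 20736/28561*(-1) + 14400/28561*(+1) + 7056/28561*(+1) + 22801/257049*(+1) + 2304/28561*(+1) + 1600/28561*(-1) + 784/28561*(-1) = 1/9 (each basis 2-blade squares to minus the product of its generators' squares); cross terms between blades sharing an index anticommute and cancel; the commuting (index-disjoint) pairs give grade-4 terms 2*c*c'*(blade product), which cancel blade by blade — e1 e2 e3 e5: 11520/28561 - 11520/28561 = 0; e1 e2 e4 e5: 8064/28561 - 8064/28561 = 0; e1 e3 e4 e5: 6720/28561 - 6720/28561 = 0 — confirming B is simple. So B^2 = 1/9.
Answer: boost, certificate B^2 = 1/9. Because 1/9 is invariant under every versor sandwich, the classification follows from its sign alone.


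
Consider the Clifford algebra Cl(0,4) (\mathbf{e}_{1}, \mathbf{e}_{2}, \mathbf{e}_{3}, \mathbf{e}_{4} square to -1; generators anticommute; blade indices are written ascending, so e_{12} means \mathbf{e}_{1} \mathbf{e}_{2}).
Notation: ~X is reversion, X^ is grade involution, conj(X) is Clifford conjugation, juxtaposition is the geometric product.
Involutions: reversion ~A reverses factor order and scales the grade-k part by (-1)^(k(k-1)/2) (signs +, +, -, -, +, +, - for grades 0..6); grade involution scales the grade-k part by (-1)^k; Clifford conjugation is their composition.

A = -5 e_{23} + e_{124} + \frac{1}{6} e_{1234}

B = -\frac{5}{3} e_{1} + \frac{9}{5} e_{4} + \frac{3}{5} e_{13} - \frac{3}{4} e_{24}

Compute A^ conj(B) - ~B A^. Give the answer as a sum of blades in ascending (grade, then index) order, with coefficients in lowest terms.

first term: \frac{3}{4} e_{1} - \frac{24}{5} e_{12} + \frac{1}{8} e_{13} + \frac{47}{30} e_{24} - \frac{15}{4} e_{34} - \frac{241}{30} e_{123} + \frac{889}{90} e_{234}
second term: \frac{3}{4} e_{1} + \frac{24}{5} e_{12} + \frac{1}{8} e_{13} - \frac{53}{30} e_{24} + \frac{15}{4} e_{34} + \frac{259}{30} e_{123} - \frac{839}{90} e_{234}
Answer: -\frac{48}{5} e_{12} + \frac{10}{3} e_{24} - \frac{15}{2} e_{34} - \frac{50}{3} e_{123} + \frac{96}{5} e_{234}


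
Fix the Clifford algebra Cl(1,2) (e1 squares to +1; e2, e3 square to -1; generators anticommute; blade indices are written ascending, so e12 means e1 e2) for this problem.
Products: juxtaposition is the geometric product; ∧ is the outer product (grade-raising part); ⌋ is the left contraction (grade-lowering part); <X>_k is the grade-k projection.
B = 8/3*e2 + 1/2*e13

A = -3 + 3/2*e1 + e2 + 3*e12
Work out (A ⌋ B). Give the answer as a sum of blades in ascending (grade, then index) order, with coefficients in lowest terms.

step 1: -8/3 - 8*e2 + 3/4*e3 - 3/2*e13
Answer: -8/3 - 8*e2 + 3/4*e3 - 3/2*e13


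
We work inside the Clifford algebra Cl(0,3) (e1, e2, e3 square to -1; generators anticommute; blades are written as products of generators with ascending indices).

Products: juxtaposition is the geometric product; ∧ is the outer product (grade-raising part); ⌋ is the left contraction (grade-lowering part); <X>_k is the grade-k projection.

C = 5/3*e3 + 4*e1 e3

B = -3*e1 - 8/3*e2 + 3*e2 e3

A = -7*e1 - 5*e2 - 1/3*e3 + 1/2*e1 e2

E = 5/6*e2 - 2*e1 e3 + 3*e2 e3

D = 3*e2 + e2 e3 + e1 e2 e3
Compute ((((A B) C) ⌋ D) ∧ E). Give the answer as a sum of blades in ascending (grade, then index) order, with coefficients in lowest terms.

step 1: -103/3 + 4/3*e1 - 5/2*e2 + 15*e3 + 11/3*e1 e2 - 5/2*e1 e3 - 8/9*e2 e3 - 21*e1 e2 e3
step 2: -15 + 385/6*e1 - 2228/27*e2 - 563/9*e3 + 347/9*e1 e2 - 1216/9*e1 e3 + 21/2*e2 e3 + 145/9*e1 e2 e3
step 3: 1519/6 - 21/2*e1 - 728/3*e2 + 1187/27*e3 + 563/9*e1 e2 - 2228/27*e1 e3 - 475/6*e2 e3 - 15*e1 e2 e3
step 4: 7595/36*e2 - 35/4*e1 e2 - 1519/3*e1 e3 + 58552/81*e2 e3 - 72587/162*e1 e2 e3
Answer: 7595/36*e2 - 35/4*e1 e2 - 1519/3*e1 e3 + 58552/81*e2 e3 - 72587/162*e1 e2 e3


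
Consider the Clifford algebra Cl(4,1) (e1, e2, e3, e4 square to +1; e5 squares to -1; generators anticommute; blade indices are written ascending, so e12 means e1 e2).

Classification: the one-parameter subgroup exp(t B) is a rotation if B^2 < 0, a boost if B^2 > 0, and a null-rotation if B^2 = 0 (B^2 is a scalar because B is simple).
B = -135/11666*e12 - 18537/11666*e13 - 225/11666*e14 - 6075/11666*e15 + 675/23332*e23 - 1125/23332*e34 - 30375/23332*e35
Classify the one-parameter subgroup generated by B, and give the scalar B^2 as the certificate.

B^2 term by term: the squares give (-135/11666)^2*(e12)^2 + (-18537/11666)^2*(e13)^2 + (-225/11666)^2*(e14)^2 + (-6075/11666)^2*(e15)^2 + (675/23332)^2*(e23)^2 + (-1125/23332)^2*(e34)^2 + (-30375/23332)^2*(e35)^2 = 18225/136095556*(-1) + 343620369/136095556*(-1) + 50625/136095556*(-1) + 36905625/136095556*(+1) + 455625/544382224*(-1) + 1265625/544382224*(-1) + 922640625/544382224*(+1) = -9/16 (each basis 2-blade squares to minus the product of its generators' squares); cross terms between blades sharing an index anticommute and cancel; the commuting (index-disjoint) pairs give grade-4 terms 2*c*c'*(blade product), which cancel blade by blade — e1234: 151875/136095556 - 151875/136095556 = 0; e1235: 4100625/136095556 - 4100625/136095556 = 0; e1345: -6834375/136095556 + 6834375/136095556 = 0 — confirming B is simple. So B^2 = -9/16.
Answer: rotation, certificate B^2 = -9/16. Check the certificate: B^2 = -9/16, and that sign is decisive whatever form B takes.


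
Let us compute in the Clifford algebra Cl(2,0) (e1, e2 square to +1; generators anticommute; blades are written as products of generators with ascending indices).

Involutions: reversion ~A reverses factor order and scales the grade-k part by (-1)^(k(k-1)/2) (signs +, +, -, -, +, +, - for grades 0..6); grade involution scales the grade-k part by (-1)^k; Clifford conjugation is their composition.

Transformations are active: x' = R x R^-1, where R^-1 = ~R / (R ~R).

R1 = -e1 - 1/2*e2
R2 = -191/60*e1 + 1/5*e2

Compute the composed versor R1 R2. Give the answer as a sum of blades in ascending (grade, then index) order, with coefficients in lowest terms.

Distribute over the terms of R1 (each basis-blade product reordered to ascending indices, repeated generators contracted through their squares):
(-e1) R2 = 191/60 - 1/5*e1 e2
(-1/2*e2) R2 = -1/10 - 191/120*e1 e2
Summing the partial products and collecting blades:
Answer: 37/12 - 43/24*e1 e2


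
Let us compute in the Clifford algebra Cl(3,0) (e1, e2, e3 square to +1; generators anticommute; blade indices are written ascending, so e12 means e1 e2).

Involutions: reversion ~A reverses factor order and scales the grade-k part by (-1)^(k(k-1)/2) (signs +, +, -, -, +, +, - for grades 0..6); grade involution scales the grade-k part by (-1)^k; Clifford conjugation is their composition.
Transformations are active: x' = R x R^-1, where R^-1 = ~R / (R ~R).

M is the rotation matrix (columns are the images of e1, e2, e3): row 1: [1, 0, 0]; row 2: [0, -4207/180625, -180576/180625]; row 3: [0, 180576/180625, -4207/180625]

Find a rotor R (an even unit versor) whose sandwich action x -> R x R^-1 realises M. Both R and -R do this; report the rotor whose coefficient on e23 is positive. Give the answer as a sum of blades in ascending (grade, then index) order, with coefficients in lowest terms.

Method: write R = a + b12*e12 + b13*e13 + b23*e23 with a^2 + b12^2 + b13^2 + b23^2 = 1 (so R^-1 = ~R). Expanding the columns R e_j ~R gives tr M = 4a^2 - 1 and, from the antisymmetric part, M21 - M12 = -4a*b12, M13 - M31 = 4a*b13, M32 - M23 = -4a*b23.
Here tr M = 172211/180625, so a^2 = (1 + tr M)/4 = 88209/180625 and a = ±297/425. Taking a = 297/425: M21 - M12 = 0, M13 - M31 = 0, M32 - M23 = 361152/180625, giving b12 = 0, b13 = 0, b23 = -304/425, i.e. R = 297/425 - 304/425*e23.
Its e23 coefficient is negative, so report the other preimage -R.
Answer: -297/425 + 304/425*e23. Recall the cover is two-to-one: with M of trace 172211/180625, both preimages act alike, and the stated e23 sign chooses the sheet.


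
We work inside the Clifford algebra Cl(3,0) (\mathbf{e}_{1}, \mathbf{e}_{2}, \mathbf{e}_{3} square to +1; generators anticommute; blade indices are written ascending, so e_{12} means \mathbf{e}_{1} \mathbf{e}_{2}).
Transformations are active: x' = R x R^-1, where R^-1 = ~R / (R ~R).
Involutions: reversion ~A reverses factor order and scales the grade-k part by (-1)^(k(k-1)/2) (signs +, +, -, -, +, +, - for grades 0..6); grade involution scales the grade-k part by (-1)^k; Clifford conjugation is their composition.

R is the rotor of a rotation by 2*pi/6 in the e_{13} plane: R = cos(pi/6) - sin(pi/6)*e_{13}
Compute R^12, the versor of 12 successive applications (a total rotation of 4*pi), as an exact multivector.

Because a rotor carries half the rotation angle, composing 12 copies of this e_{13}-plane rotor multiplies the phase: 12*(pi/6) = 2 \pi, hence R^12 = cos(2 \pi) - sin(2 \pi)*e_{13}.
cos(2 \pi) = 1 and sin(2 \pi) = 0, so R^12 = 1. The total rotation 4*pi is 2 full turns, so every vector returns to itself, yet the rotor is +1, back on the identity sheet (an even number of 2*pi turns).
Answer: 1


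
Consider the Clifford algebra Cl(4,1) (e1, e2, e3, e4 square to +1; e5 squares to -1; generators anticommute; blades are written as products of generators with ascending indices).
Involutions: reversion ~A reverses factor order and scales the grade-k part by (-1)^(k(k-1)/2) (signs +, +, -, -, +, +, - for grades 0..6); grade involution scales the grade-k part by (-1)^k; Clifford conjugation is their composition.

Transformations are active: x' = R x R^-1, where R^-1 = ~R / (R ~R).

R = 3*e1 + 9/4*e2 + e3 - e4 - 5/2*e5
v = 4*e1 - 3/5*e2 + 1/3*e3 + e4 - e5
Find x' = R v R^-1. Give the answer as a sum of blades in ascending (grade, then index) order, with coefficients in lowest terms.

~R = 3*e1 + 9/4*e2 + e3 - e4 - 5/2*e5, and R ~R = 157/16, so R^-1 = ~R / (157/16).
R v = 449/60 - 54/5*e1 e2 - 3*e1 e3 + 7*e1 e4 + 7*e1 e5 + 27/20*e2 e3 + 33/20*e2 e4 - 15/4*e2 e5 + 4/3*e3 e4 - 1/6*e3 e5 + 7/2*e4 e5
Answer: 452/785*e1 + 633/157*e2 + 2807/2355*e3 - 5947/2355*e4 - 1325/471*e5


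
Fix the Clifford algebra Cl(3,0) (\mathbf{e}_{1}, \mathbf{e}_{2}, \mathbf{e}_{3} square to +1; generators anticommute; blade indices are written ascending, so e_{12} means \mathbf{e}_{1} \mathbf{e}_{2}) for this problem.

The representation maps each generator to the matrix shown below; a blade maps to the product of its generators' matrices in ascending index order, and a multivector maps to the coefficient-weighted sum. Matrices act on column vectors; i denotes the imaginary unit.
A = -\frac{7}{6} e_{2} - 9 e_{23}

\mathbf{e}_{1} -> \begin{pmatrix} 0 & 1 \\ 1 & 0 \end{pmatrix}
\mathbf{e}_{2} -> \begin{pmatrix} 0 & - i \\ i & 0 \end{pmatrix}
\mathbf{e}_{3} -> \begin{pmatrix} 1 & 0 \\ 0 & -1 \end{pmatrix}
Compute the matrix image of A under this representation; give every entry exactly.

Bivector images (products of the table entries): rho(e_{23}) = rho(\mathbf{e}_{2})rho(\mathbf{e}_{3}) = \begin{pmatrix} 0 & i \\ i & 0 \end{pmatrix}.
M = (-\frac{7}{6})*rho(e_{2}) + (-9)*rho(e_{23}), summed entrywise:
Answer: \begin{pmatrix} 0 & - \frac{47 i}{6} \\ - \frac{61 i}{6} & 0 \end{pmatrix}


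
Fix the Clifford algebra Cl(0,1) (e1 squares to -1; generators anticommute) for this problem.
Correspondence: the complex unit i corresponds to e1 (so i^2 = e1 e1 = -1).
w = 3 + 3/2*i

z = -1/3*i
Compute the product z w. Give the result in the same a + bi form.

In blades: z = -1/3*e1, w = 3 + 3/2*e1.
Distribute z over w term by term (generator squares from the signature, products reordered to ascending indices): (-1/3*e1)*w = 1/2 - e1.
Sum: 1/2 - e1; translating back through the correspondence:
Answer: 1/2 - i


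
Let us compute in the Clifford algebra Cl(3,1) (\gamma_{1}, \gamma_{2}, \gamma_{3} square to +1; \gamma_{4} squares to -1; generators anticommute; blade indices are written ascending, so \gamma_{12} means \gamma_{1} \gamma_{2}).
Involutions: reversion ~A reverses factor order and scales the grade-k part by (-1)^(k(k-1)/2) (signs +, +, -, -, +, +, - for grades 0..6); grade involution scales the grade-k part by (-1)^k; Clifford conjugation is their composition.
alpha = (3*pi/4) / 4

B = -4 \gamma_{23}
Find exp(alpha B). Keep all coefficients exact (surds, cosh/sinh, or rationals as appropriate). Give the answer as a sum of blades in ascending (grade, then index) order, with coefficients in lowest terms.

B^2 = (-4)^2*(\gamma_{23})^2 = 16*(-1) = -16 (a basis 2-blade squares to minus the product of its generators' squares).
B^2 = -16 — the negative square puts this in the circular regime; l = 4, alpha*l = \frac{3 \pi}{4}, so exp(alpha B) = cos(\frac{3 \pi}{4}) + (sin(\frac{3 \pi}{4})/4)*B = - \frac{\sqrt{2}}{2} + (\frac{\sqrt{2}}{8})*B.
Answer: - \frac{\sqrt{2}}{2} - \frac{\sqrt{2}}{2} \gamma_{23}


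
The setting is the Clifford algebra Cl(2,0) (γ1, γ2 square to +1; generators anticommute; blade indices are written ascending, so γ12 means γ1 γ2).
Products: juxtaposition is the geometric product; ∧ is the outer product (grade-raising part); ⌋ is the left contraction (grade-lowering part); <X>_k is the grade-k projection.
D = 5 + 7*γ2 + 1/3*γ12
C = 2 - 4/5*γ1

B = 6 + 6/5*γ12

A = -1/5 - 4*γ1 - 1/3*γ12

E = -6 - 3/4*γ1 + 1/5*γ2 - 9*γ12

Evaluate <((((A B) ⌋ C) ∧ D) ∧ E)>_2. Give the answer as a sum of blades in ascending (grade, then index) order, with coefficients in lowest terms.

step 1: -4/5 - 24*γ1 - 24/5*γ2 - 56/25*γ12
step 2: 88/5 + 16/25*γ1
step 3: 88 + 16/5*γ1 + 616/5*γ2 + 776/75*γ12
step 4: -528 - 426/5*γ1 - 3608/5*γ2 - 19026/25*γ12
step 5: -19026/25*γ12
Answer: -19026/25*γ12


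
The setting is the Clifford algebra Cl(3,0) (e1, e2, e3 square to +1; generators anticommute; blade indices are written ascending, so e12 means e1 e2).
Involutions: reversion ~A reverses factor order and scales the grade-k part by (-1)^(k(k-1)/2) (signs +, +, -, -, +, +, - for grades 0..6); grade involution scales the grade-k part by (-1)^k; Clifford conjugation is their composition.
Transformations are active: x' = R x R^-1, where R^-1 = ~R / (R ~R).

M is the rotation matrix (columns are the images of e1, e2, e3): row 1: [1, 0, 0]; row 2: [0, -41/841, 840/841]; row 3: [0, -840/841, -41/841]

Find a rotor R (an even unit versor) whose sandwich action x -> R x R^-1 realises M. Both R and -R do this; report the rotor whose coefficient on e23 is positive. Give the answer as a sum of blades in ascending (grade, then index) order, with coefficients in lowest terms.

Method: write R = a + b12*e12 + b13*e13 + b23*e23 with a^2 + b12^2 + b13^2 + b23^2 = 1 (so R^-1 = ~R). Expanding the columns R e_j ~R gives tr M = 4a^2 - 1 and, from the antisymmetric part, M21 - M12 = -4a*b12, M13 - M31 = 4a*b13, M32 - M23 = -4a*b23.
Here tr M = 759/841, so a^2 = (1 + tr M)/4 = 400/841 and a = ±20/29. Taking a = 20/29: M21 - M12 = 0, M13 - M31 = 0, M32 - M23 = -1680/841, giving b12 = 0, b13 = 0, b23 = 21/29, i.e. R = 20/29 + 21/29*e23.
Its e23 coefficient is already positive.
Answer: 20/29 + 21/29*e23. Note: both R and -R realise this M (trace 759/841); the covering map identifies them, and the e23-coefficient sign is the tie-breaker.


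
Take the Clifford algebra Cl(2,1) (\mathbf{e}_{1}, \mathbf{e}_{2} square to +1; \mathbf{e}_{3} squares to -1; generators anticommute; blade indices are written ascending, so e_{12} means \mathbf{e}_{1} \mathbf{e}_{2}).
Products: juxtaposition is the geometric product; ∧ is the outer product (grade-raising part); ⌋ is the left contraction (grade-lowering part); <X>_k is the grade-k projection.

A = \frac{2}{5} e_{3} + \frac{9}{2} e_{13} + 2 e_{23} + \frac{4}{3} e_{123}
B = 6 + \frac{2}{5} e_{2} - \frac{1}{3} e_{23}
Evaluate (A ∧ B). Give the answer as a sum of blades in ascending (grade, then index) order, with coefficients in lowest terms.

step 1: \frac{12}{5} e_{3} + 27 e_{13} + \frac{296}{25} e_{23} + \frac{31}{5} e_{123}
Answer: \frac{12}{5} e_{3} + 27 e_{13} + \frac{296}{25} e_{23} + \frac{31}{5} e_{123}


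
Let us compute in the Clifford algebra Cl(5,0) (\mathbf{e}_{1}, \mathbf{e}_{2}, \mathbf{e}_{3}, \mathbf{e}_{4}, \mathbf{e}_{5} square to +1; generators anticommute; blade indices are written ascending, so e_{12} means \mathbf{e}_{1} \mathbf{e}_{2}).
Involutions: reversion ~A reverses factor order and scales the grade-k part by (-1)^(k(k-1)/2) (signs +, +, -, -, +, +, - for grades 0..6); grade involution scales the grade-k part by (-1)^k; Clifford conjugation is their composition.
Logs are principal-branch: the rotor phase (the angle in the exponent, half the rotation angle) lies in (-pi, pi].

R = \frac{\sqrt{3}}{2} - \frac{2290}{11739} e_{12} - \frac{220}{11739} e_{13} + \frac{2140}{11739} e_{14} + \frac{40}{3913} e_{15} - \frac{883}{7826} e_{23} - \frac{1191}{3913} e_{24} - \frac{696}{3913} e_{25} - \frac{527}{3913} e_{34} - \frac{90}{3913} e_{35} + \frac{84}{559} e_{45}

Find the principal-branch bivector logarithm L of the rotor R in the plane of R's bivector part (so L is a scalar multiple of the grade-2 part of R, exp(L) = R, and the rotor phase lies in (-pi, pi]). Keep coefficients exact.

The scalar part of R is \frac{\sqrt{3}}{2}, and that scalar determines the rotor phase on the principal branch; recovering the unit plane as bivector-part over sine of the phase gives L = phase * plane.
Concretely: cos(phase) = \frac{\sqrt{3}}{2} gives phase = ±\frac{\pi}{6}, and since phase/sin(phase) is even the sign is immaterial: L = (phase/sin(phase)) * <R>_2 = (\frac{\pi}{3}) * <R>_2.
Answer: - \frac{2290 \pi}{35217} e_{12} - \frac{220 \pi}{35217} e_{13} + \frac{2140 \pi}{35217} e_{14} + \frac{40 \pi}{11739} e_{15} - \frac{883 \pi}{23478} e_{23} - \frac{397 \pi}{3913} e_{24} - \frac{232 \pi}{3913} e_{25} - \frac{527 \pi}{11739} e_{34} - \frac{30 \pi}{3913} e_{35} + \frac{28 \pi}{559} e_{45}


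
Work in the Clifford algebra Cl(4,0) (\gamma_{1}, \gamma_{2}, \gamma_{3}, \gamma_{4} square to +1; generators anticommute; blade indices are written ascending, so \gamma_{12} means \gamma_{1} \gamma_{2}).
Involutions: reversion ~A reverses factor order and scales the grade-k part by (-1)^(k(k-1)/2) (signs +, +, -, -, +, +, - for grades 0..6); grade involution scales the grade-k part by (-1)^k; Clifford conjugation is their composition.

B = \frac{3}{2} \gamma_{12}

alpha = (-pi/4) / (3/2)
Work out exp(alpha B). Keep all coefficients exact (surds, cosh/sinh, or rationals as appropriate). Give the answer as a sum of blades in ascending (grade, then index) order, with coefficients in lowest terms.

B^2 = (\frac{3}{2})^2*(\gamma_{12})^2 = \frac{9}{4}*(-1) = -\frac{9}{4} (a basis 2-blade squares to minus the product of its generators' squares).
B^2 = -\frac{9}{4} — since the square is negative, the closed form is circular: l = \frac{3}{2}, alpha*l = - \frac{\pi}{4}, so exp(alpha B) = cos(- \frac{\pi}{4}) + (sin(- \frac{\pi}{4})/(\frac{3}{2}))*B = \frac{\sqrt{2}}{2} + (- \frac{\sqrt{2}}{3})*B.
Answer: \frac{\sqrt{2}}{2} - \frac{\sqrt{2}}{2} \gamma_{12}


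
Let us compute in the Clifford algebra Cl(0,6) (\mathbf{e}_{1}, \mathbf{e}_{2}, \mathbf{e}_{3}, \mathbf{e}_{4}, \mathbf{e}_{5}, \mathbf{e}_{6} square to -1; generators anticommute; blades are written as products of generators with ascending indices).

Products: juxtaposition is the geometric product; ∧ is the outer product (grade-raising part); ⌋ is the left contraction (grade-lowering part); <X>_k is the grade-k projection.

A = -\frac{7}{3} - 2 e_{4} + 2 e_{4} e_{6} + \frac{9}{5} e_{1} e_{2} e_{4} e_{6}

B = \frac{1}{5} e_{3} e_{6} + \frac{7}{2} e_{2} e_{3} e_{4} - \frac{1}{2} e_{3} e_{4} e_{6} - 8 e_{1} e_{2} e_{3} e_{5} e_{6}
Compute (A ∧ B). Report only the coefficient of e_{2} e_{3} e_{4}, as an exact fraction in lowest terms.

step 1: -\frac{7}{15} e_{3} e_{6} - \frac{49}{6} e_{2} e_{3} e_{4} + \frac{47}{30} e_{3} e_{4} e_{6} + \frac{56}{3} e_{1} e_{2} e_{3} e_{5} e_{6} - 16 e_{1} e_{2} e_{3} e_{4} e_{5} e_{6}
Answer: -\frac{49}{6}


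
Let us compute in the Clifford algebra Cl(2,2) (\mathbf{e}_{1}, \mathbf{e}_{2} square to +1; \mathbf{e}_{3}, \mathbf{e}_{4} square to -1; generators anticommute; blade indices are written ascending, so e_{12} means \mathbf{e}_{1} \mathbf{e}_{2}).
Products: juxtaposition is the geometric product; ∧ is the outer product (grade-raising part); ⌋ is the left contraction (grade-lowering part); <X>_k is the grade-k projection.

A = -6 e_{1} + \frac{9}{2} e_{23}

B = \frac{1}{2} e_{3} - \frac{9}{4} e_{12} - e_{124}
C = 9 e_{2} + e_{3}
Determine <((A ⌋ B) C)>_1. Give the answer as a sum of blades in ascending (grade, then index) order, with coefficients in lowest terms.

step 1: \frac{27}{2} e_{2} + 6 e_{24}
step 2: \frac{243}{2} - 54 e_{4} + \frac{27}{2} e_{23} - 6 e_{234}
step 3: -54 e_{4}
Answer: -54 e_{4}


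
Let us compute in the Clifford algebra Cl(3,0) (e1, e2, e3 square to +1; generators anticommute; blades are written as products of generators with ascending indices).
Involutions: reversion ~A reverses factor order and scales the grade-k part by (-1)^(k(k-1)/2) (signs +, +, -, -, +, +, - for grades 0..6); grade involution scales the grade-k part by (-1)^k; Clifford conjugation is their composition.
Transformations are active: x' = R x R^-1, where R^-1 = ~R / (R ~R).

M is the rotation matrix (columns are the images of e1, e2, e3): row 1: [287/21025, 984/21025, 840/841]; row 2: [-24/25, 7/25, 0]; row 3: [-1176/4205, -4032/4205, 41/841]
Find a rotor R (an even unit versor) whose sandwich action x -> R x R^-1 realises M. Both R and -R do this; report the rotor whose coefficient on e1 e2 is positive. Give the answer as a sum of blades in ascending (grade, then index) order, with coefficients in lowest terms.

Method: write R = a + b12*e1 e2 + b13*e1 e3 + b23*e2 e3 with a^2 + b12^2 + b13^2 + b23^2 = 1 (so R^-1 = ~R). Expanding the columns R e_j ~R gives tr M = 4a^2 - 1 and, from the antisymmetric part, M21 - M12 = -4a*b12, M13 - M31 = 4a*b13, M32 - M23 = -4a*b23.
Here tr M = 7199/21025, so a^2 = (1 + tr M)/4 = 7056/21025 and a = ±84/145. Taking a = 84/145: M21 - M12 = -21168/21025, M13 - M31 = 5376/4205, M32 - M23 = -4032/4205, giving b12 = 63/145, b13 = 16/29, b23 = 12/29, i.e. R = 84/145 + 63/145*e1 e2 + 16/29*e1 e3 + 12/29*e2 e3.
Its e1 e2 coefficient is already positive.
Answer: 84/145 + 63/145*e1 e2 + 16/29*e1 e3 + 12/29*e2 e3. Sheet selection: the two-to-one cover makes ±R indistinguishable at the matrix level (trace 7199/21025), so uniqueness comes from the required sign on e1 e2.


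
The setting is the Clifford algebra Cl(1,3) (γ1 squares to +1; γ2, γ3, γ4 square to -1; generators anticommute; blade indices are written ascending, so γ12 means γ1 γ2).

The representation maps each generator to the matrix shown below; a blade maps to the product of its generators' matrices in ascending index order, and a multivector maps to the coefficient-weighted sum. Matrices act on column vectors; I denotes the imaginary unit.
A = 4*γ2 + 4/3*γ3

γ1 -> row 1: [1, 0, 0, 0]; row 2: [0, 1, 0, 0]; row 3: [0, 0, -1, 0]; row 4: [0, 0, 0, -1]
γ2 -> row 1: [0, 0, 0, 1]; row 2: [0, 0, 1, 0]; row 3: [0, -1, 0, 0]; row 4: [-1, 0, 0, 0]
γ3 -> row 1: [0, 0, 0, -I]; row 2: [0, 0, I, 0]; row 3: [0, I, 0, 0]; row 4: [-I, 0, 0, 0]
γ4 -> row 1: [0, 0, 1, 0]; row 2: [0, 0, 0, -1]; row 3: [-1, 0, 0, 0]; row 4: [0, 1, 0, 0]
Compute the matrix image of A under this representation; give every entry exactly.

M = (4)*rho(γ2) + (4/3)*rho(γ3), summed entrywise:
Answer: row 1: [0, 0, 0, 4 - 4*I/3]; row 2: [0, 0, 4 + 4*I/3, 0]; row 3: [0, -4 + 4*I/3, 0, 0]; row 4: [-4 - 4*I/3, 0, 0, 0]


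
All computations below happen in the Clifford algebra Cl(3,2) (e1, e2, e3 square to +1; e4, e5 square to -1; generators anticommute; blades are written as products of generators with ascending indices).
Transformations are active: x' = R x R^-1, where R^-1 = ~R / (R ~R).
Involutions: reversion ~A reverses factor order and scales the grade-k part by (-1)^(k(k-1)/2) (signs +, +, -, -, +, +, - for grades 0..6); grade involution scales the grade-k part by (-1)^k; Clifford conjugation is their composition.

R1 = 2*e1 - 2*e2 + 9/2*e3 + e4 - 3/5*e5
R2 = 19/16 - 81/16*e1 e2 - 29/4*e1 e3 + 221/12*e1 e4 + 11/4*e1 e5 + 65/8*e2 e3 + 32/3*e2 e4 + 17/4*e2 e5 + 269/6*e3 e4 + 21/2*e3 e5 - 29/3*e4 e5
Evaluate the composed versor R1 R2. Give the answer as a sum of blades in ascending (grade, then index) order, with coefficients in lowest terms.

Distribute over the terms of R1 (each basis-blade product reordered to ascending indices, repeated generators contracted through their squares):
(2*e1) R2 = 19/8*e1 - 81/8*e2 - 29/2*e3 + 221/6*e4 + 11/2*e5 + 65/4*e1 e2 e3 + 64/3*e1 e2 e4 + 17/2*e1 e2 e5 + 269/3*e1 e3 e4 + 21*e1 e3 e5 - 58/3*e1 e4 e5
(-2*e2) R2 = -81/8*e1 - 19/8*e2 - 65/4*e3 - 64/3*e4 - 17/2*e5 - 29/2*e1 e2 e3 + 221/6*e1 e2 e4 + 11/2*e1 e2 e5 - 269/3*e2 e3 e4 - 21*e2 e3 e5 + 58/3*e2 e4 e5
(9/2*e3) R2 = 261/8*e1 - 585/16*e2 + 171/32*e3 + 807/4*e4 + 189/4*e5 - 729/32*e1 e2 e3 - 663/8*e1 e3 e4 - 99/8*e1 e3 e5 - 48*e2 e3 e4 - 153/8*e2 e3 e5 - 87/2*e3 e4 e5
(e4) R2 = 221/12*e1 + 32/3*e2 + 269/6*e3 + 19/16*e4 + 29/3*e5 - 81/16*e1 e2 e4 - 29/4*e1 e3 e4 - 11/4*e1 e4 e5 + 65/8*e2 e3 e4 - 17/4*e2 e4 e5 - 21/2*e3 e4 e5
(-3/5*e5) R2 = -33/20*e1 - 51/20*e2 - 63/10*e3 + 29/5*e4 - 57/80*e5 + 243/80*e1 e2 e5 + 87/20*e1 e3 e5 - 221/20*e1 e4 e5 - 39/8*e2 e3 e5 - 32/5*e2 e4 e5 - 269/10*e3 e4 e5
Summing the partial products and collecting blades:
Answer: 4997/120*e1 - 9827/240*e2 + 6301/480*e3 + 17939/80*e4 + 12769/240*e5 - 673/32*e1 e2 e3 + 2549/48*e1 e2 e4 + 1363/80*e1 e2 e5 - 11/24*e1 e3 e4 + 519/40*e1 e3 e5 - 497/15*e1 e4 e5 - 3109/24*e2 e3 e4 - 45*e2 e3 e5 + 521/60*e2 e4 e5 - 809/10*e3 e4 e5


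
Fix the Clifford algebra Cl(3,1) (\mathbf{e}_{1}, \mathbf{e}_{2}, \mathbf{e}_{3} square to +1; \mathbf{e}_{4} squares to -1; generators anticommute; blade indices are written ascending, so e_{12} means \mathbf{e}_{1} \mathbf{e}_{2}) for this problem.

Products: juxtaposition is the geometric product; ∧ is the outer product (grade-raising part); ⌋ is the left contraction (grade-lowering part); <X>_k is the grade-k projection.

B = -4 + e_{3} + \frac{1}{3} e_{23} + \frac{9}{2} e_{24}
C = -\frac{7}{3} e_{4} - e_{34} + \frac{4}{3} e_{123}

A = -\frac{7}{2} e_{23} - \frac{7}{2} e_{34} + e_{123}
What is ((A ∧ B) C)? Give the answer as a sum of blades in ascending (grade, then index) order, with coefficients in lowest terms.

step 1: 14 e_{23} + 14 e_{34} - 4 e_{123}
step 2: -\frac{26}{3} - \frac{56}{3} e_{1} + \frac{98}{3} e_{3} - 14 e_{24} - \frac{44}{3} e_{124} - \frac{98}{3} e_{234} + \frac{28}{3} e_{1234}
Answer: -\frac{26}{3} - \frac{56}{3} e_{1} + \frac{98}{3} e_{3} - 14 e_{24} - \frac{44}{3} e_{124} - \frac{98}{3} e_{234} + \frac{28}{3} e_{1234}


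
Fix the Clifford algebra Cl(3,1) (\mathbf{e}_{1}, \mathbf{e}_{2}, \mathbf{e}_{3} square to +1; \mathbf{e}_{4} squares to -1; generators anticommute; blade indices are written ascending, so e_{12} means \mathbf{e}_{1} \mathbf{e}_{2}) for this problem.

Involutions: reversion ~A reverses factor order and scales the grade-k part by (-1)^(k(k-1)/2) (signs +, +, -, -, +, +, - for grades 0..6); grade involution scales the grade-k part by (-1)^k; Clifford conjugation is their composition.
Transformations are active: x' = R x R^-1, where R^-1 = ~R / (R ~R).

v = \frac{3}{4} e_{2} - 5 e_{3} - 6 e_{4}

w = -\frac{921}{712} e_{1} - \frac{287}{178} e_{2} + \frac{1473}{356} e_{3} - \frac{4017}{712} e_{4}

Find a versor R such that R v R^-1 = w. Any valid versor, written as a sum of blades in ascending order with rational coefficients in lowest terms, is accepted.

Construction: equal norms (both -\frac{167}{16}) license R = v + w = -\frac{921}{712} e_{1} - \frac{307}{356} e_{2} - \frac{307}{356} e_{3} - \frac{8289}{712} e_{4} — nothing changes along that direction, while (v - w)/2 changes sign, so v maps onto w.
Answer: -\frac{921}{712} e_{1} - \frac{307}{356} e_{2} - \frac{307}{356} e_{3} - \frac{8289}{712} e_{4}


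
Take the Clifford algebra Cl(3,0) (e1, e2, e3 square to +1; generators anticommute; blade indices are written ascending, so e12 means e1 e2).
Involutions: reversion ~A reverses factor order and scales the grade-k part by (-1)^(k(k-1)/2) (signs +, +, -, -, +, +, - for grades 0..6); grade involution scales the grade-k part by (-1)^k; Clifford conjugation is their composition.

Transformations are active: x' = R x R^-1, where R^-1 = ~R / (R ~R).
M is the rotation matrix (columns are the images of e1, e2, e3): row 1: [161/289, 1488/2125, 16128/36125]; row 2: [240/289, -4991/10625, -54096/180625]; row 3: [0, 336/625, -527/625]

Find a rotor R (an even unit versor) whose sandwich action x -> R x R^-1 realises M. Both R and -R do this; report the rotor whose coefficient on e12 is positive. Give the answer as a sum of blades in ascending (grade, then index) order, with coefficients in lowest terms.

Method: write R = a + b12*e12 + b13*e13 + b23*e23 with a^2 + b12^2 + b13^2 + b23^2 = 1 (so R^-1 = ~R). Expanding the columns R e_j ~R gives tr M = 4a^2 - 1 and, from the antisymmetric part, M21 - M12 = -4a*b12, M13 - M31 = 4a*b13, M32 - M23 = -4a*b23.
Here tr M = -5461/7225, so a^2 = (1 + tr M)/4 = 441/7225 and a = ±21/85. Taking a = 21/85: M21 - M12 = 4704/36125, M13 - M31 = 16128/36125, M32 - M23 = 6048/7225, giving b12 = -56/425, b13 = 192/425, b23 = -72/85, i.e. R = 21/85 - 56/425*e12 + 192/425*e13 - 72/85*e23.
Its e12 coefficient is negative, so report the other preimage -R.
Answer: -21/85 + 56/425*e12 - 192/425*e13 + 72/85*e23. Sheet selection: the two-to-one cover makes ±R indistinguishable at the matrix level (trace -5461/7225), so uniqueness comes from the required sign on e12.


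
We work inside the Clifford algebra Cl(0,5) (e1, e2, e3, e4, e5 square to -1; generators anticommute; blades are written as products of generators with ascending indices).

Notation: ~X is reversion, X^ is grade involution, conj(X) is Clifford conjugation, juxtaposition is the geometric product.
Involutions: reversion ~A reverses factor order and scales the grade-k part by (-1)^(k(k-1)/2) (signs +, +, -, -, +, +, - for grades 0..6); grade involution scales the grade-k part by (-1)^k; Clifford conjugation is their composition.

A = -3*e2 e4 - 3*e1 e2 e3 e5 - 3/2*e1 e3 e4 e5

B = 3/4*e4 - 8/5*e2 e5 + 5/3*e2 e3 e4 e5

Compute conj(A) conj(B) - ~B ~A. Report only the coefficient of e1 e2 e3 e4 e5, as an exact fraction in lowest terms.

first term: 9/4*e2 + 5/2*e1 e2 - 24/5*e1 e3 + 5*e1 e4 + 5*e3 e5 + 24/5*e4 e5 + 9/8*e1 e3 e5 - 12/5*e1 e2 e3 e4 - 9/4*e1 e2 e3 e4 e5
second term: 9/4*e2 - 5/2*e1 e2 - 24/5*e1 e3 - 5*e1 e4 + 5*e3 e5 - 24/5*e4 e5 + 9/8*e1 e3 e5 + 12/5*e1 e2 e3 e4 + 9/4*e1 e2 e3 e4 e5
Answer: -9/2


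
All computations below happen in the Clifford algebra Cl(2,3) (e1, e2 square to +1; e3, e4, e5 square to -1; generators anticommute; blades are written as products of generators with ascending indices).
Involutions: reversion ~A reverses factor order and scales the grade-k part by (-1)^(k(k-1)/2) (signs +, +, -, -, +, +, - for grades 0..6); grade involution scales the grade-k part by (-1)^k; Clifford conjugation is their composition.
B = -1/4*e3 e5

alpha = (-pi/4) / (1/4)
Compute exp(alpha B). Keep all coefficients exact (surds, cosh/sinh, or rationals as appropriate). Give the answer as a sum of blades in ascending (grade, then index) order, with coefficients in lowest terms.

B^2 = (-1/4)^2*(e3 e5)^2 = 1/16*(-1) = -1/16 (a basis 2-blade squares to minus the product of its generators' squares).
B^2 = -1/16 — the series telescopes trigonometrically here: l = 1/4, alpha*l = -pi/4, so exp(alpha B) = cos(-pi/4) + (sin(-pi/4)/(1/4))*B = sqrt(2)/2 + (-2*sqrt(2))*B.
Answer: sqrt(2)/2 + sqrt(2)/2*e3 e5


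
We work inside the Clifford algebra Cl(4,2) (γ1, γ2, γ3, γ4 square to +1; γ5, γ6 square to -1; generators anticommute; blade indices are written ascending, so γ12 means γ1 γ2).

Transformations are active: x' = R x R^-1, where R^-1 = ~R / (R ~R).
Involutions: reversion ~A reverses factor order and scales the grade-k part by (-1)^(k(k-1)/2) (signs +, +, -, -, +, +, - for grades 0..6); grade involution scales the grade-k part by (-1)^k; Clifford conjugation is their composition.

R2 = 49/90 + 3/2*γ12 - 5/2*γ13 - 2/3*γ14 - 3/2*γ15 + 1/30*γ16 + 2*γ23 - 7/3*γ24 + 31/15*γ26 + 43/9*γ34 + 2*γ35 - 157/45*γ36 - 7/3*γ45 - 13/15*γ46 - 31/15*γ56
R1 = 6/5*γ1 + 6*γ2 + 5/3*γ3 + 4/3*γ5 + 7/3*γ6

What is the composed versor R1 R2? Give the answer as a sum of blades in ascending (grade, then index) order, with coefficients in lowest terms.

Distribute over the terms of R1 (each basis-blade product reordered to ascending indices, repeated generators contracted through their squares):
(6/5*γ1) R2 = 49/75*γ1 + 9/5*γ2 - 3*γ3 - 4/5*γ4 - 9/5*γ5 + 1/25*γ6 + 12/5*γ123 - 14/5*γ124 + 62/25*γ126 + 86/15*γ134 + 12/5*γ135 - 314/75*γ136 - 14/5*γ145 - 26/25*γ146 - 62/25*γ156
(6*γ2) R2 = -9*γ1 + 49/15*γ2 + 12*γ3 - 14*γ4 + 62/5*γ6 + 15*γ123 + 4*γ124 + 9*γ125 - 1/5*γ126 + 86/3*γ234 + 12*γ235 - 314/15*γ236 - 14*γ245 - 26/5*γ246 - 62/5*γ256
(5/3*γ3) R2 = 25/6*γ1 - 10/3*γ2 + 49/54*γ3 + 215/27*γ4 + 10/3*γ5 - 157/27*γ6 + 5/2*γ123 + 10/9*γ134 + 5/2*γ135 - 1/18*γ136 + 35/9*γ234 - 31/9*γ236 - 35/9*γ345 - 13/9*γ346 - 31/9*γ356
(4/3*γ5) R2 = -2*γ1 + 8/3*γ3 - 28/9*γ4 + 98/135*γ5 + 124/45*γ6 + 2*γ125 - 10/3*γ135 - 8/9*γ145 - 2/45*γ156 + 8/3*γ235 - 28/9*γ245 - 124/45*γ256 + 172/27*γ345 + 628/135*γ356 + 52/45*γ456
(7/3*γ6) R2 = 7/90*γ1 + 217/45*γ2 - 1099/135*γ3 - 91/45*γ4 - 217/45*γ5 + 343/270*γ6 + 7/2*γ126 - 35/6*γ136 - 14/9*γ146 - 7/2*γ156 + 14/3*γ236 - 49/9*γ246 + 301/27*γ346 + 14/3*γ356 - 49/9*γ456
Summing the partial products and collecting blades:
Answer: -1373/225*γ1 + 59/9*γ2 + 133/30*γ3 - 1616/135*γ4 - 346/135*γ5 + 4793/450*γ6 + 199/10*γ123 + 6/5*γ124 + 11*γ125 + 289/50*γ126 + 308/45*γ134 + 47/30*γ135 - 2267/225*γ136 - 166/45*γ145 - 584/225*γ146 - 2711/450*γ156 + 293/9*γ234 + 44/3*γ235 - 887/45*γ236 - 154/9*γ245 - 479/45*γ246 - 682/45*γ256 + 67/27*γ345 + 262/27*γ346 + 793/135*γ356 - 193/45*γ456


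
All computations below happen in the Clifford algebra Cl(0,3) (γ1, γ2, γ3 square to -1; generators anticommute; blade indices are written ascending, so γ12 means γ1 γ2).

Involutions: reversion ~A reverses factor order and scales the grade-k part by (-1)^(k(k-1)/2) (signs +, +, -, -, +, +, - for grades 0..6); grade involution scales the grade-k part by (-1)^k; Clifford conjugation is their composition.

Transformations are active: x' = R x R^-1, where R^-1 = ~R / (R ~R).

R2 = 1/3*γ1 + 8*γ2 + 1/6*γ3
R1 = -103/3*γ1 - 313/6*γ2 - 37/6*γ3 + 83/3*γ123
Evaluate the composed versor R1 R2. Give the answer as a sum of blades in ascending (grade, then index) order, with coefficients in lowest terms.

Distribute over the terms of R2 (each basis-blade product reordered to ascending indices, repeated generators contracted through their squares):
R1 (1/3*γ1) = 103/9 + 313/18*γ12 + 37/18*γ13 - 83/9*γ23
R1 (8*γ2) = 1252/3 - 824/3*γ12 + 664/3*γ13 + 148/3*γ23
R1 (1/6*γ3) = 37/36 - 83/18*γ12 - 103/18*γ13 - 313/36*γ23
Summing the partial products and collecting blades:
Answer: 15473/36 - 2357/9*γ12 + 653/3*γ13 + 377/12*γ23


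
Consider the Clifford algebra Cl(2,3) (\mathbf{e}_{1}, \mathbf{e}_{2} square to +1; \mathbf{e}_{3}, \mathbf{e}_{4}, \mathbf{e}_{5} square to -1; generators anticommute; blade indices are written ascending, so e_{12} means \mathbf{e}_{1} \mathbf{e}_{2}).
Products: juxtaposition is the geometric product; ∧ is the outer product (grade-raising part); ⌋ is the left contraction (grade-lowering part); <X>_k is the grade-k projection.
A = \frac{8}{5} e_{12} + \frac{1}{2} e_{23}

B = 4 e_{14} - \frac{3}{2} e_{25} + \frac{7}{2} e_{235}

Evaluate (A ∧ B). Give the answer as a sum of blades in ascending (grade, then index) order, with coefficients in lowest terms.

step 1: 2 e_{1234}
Answer: 2 e_{1234}


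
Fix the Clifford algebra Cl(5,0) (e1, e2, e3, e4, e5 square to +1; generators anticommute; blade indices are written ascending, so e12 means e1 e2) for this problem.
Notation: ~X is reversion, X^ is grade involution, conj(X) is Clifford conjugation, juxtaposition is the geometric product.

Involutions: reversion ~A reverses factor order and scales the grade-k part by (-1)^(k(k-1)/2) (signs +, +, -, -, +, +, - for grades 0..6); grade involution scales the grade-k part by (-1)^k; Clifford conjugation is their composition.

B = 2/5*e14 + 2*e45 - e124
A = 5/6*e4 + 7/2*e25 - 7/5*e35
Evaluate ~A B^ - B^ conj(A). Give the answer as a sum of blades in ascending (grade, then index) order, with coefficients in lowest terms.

first term: -1/3*e1 + 5/3*e5 + 5/6*e12 + 7*e24 - 14/5*e34 - 7/2*e145 + 7/5*e1245 - 14/25*e1345 - 7/5*e12345
second term: -1/3*e1 + 5/3*e5 - 5/6*e12 - 7*e24 + 14/5*e34 + 7/2*e145 + 7/5*e1245 - 14/25*e1345 - 7/5*e12345
Answer: 5/3*e12 + 14*e24 - 28/5*e34 - 7*e145


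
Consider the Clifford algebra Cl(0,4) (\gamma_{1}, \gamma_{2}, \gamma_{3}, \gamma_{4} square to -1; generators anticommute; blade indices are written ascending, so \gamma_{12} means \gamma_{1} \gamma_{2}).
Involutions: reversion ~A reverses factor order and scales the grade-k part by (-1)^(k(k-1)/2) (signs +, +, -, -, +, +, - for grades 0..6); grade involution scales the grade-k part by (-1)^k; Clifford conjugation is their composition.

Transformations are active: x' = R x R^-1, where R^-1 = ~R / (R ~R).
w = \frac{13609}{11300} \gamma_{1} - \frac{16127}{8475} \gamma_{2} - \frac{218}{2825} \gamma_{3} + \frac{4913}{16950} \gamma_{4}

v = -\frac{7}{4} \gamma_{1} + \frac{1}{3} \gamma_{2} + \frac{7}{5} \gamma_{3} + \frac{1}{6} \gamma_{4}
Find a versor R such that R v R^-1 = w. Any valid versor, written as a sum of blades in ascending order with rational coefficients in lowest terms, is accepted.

Why this works: both vectors square to -\frac{18581}{3600}, so q(v) = q(w) and R = v + w = -\frac{3083}{5650} \gamma_{1} - \frac{4434}{2825} \gamma_{2} + \frac{3737}{2825} \gamma_{3} + \frac{3869}{8475} \gamma_{4} carries v to w — its own direction survives, the complement (v - w)/2 flips.
Answer: -\frac{3083}{5650} \gamma_{1} - \frac{4434}{2825} \gamma_{2} + \frac{3737}{2825} \gamma_{3} + \frac{3869}{8475} \gamma_{4}


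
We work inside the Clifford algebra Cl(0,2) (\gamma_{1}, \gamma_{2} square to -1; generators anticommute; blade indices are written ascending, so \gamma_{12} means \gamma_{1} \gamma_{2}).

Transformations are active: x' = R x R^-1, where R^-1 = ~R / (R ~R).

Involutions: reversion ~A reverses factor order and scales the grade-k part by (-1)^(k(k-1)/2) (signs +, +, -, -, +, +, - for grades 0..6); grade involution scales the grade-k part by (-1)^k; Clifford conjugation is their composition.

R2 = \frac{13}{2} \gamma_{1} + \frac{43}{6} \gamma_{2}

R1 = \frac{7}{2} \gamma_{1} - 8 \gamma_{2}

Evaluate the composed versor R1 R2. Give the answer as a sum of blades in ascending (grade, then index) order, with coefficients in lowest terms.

Distribute over the terms of R1 (each basis-blade product reordered to ascending indices, repeated generators contracted through their squares):
(\frac{7}{2} \gamma_{1}) R2 = -\frac{91}{4} + \frac{301}{12} \gamma_{12}
(-8 \gamma_{2}) R2 = \frac{172}{3} + 52 \gamma_{12}
Summing the partial products and collecting blades:
Answer: \frac{415}{12} + \frac{925}{12} \gamma_{12}


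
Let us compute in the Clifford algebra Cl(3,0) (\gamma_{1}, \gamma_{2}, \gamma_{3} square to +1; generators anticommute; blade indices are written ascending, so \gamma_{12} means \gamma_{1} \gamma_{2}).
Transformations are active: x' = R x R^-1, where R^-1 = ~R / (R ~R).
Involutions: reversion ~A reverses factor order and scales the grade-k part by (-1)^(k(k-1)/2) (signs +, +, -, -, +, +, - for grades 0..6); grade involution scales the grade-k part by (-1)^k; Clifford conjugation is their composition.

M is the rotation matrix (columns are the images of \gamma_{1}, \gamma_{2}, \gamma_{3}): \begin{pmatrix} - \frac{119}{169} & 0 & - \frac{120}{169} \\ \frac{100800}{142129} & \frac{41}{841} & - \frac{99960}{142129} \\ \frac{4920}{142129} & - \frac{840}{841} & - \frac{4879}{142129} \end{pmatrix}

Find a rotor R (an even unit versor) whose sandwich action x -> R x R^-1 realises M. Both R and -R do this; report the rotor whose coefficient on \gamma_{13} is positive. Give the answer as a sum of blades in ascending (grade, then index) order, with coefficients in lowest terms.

Method: write R = a + b12*\gamma_{12} + b13*\gamma_{13} + b23*\gamma_{23} with a^2 + b12^2 + b13^2 + b23^2 = 1 (so R^-1 = ~R). Expanding the columns R e_j ~R gives tr M = 4a^2 - 1 and, from the antisymmetric part, M21 - M12 = -4a*b12, M13 - M31 = 4a*b13, M32 - M23 = -4a*b23.
Here tr M = -\frac{98029}{142129}, so a^2 = (1 + tr M)/4 = \frac{11025}{142129} and a = ±\frac{105}{377}. Taking a = \frac{105}{377}: M21 - M12 = \frac{100800}{142129}, M13 - M31 = -\frac{105840}{142129}, M32 - M23 = -\frac{42000}{142129}, giving b12 = -\frac{240}{377}, b13 = -\frac{252}{377}, b23 = \frac{100}{377}, i.e. R = \frac{105}{377} - \frac{240}{377} \gamma_{12} - \frac{252}{377} \gamma_{13} + \frac{100}{377} \gamma_{23}.
Its \gamma_{13} coefficient is negative, so report the other preimage -R.
Answer: -\frac{105}{377} + \frac{240}{377} \gamma_{12} + \frac{252}{377} \gamma_{13} - \frac{100}{377} \gamma_{23}. Recall the cover is two-to-one: with M of trace -\frac{98029}{142129}, both preimages act alike, and the stated \gamma_{13} sign chooses the sheet.
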